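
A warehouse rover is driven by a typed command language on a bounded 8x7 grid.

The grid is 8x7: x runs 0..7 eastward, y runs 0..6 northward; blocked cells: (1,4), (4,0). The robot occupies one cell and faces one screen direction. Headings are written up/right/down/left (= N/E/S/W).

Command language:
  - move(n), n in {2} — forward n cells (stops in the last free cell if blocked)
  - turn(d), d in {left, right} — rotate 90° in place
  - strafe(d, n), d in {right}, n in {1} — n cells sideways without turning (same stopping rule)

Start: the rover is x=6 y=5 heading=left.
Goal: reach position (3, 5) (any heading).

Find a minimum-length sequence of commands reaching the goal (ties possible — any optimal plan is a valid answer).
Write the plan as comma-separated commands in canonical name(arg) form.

move(2), turn(left), strafe(right, 1)

start: x=6 y=5 heading=left
1. move(2) → x=4 y=5 heading=left
2. turn(left) → x=4 y=5 heading=down
3. strafe(right, 1) → x=3 y=5 heading=down
no 2-step plan works, so 3 is optimal.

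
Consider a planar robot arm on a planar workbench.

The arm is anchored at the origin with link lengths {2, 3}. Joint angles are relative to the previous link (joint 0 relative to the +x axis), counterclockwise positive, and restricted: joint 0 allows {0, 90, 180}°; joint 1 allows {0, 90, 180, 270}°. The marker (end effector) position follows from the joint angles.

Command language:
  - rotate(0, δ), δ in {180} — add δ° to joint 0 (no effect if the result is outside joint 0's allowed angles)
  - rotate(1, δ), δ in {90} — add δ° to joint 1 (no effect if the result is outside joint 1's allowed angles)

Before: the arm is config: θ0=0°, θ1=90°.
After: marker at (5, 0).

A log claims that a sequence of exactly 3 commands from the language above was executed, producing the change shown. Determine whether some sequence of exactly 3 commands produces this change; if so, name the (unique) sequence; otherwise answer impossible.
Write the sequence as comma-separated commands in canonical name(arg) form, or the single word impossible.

rotate(1, 90), rotate(1, 90), rotate(1, 90)

begin: config: θ0=0°, θ1=90°
1. rotate(1, 90) → config: θ0=0°, θ1=180°
2. rotate(1, 90) → config: θ0=0°, θ1=270°
3. rotate(1, 90) → config: θ0=0°, θ1=0°
no rival 3-sequence matches.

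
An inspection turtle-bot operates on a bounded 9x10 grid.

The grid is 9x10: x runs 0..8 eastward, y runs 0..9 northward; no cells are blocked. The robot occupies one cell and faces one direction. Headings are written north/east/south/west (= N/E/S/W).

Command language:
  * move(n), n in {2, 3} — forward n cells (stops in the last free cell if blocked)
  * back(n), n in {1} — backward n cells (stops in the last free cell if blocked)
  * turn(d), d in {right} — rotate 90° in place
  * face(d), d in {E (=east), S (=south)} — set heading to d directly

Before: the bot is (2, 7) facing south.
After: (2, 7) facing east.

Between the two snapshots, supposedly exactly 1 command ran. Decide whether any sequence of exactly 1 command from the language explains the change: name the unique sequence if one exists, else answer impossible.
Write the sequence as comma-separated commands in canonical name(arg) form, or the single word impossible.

key: parked at (2,7) the whole time — nothing moves the robot
start: (2, 7) facing south
[1] after face(E): (2, 7) facing east
no other 1-command option fits: unique.

face(E)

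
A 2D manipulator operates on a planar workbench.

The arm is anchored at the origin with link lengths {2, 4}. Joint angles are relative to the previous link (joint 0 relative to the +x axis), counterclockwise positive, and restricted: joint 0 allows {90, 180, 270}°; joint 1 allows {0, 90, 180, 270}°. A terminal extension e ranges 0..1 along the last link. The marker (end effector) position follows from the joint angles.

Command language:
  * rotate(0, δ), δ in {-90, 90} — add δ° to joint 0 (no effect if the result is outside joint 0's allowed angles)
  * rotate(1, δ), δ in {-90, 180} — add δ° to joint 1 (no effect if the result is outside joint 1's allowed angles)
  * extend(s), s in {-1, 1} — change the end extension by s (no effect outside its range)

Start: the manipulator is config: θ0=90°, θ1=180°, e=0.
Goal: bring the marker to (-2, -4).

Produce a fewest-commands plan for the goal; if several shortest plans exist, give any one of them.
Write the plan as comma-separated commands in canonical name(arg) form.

from: config: θ0=90°, θ1=180°, e=0
step 1 (rotate(1, -90)): config: θ0=90°, θ1=90°, e=0
step 2 (rotate(0, 90)): config: θ0=180°, θ1=90°, e=0
no 1-step plan works, so 2 is optimal.

rotate(1, -90), rotate(0, 90)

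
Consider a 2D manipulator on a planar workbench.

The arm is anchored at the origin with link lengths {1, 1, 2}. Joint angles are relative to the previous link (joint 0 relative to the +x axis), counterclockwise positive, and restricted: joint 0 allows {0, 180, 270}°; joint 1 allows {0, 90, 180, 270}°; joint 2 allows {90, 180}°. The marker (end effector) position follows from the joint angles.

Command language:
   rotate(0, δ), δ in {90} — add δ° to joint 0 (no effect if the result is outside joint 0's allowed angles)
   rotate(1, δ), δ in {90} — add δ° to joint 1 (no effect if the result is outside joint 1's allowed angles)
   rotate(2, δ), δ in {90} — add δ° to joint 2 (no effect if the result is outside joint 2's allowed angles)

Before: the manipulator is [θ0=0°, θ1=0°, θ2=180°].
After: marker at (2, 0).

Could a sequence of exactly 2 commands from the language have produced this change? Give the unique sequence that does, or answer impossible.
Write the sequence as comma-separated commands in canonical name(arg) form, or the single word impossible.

initial: [θ0=0°, θ1=0°, θ2=180°]
step 1 (rotate(1, 90)): [θ0=0°, θ1=90°, θ2=180°]
step 2 (rotate(1, 90)): [θ0=0°, θ1=180°, θ2=180°]
no rival 2-sequence matches.

rotate(1, 90), rotate(1, 90)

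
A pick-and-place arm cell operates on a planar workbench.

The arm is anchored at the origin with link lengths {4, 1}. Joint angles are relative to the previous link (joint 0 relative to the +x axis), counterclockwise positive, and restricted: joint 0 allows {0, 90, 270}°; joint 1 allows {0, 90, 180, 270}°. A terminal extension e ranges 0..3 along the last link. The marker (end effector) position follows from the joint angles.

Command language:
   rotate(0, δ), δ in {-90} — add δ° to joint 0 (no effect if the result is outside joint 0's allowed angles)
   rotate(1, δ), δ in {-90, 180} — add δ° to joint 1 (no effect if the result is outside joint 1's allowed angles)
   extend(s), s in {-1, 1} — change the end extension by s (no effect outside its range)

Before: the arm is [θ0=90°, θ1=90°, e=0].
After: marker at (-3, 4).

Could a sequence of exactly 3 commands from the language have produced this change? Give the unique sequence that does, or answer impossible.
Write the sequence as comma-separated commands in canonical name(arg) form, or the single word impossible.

extend(-1), extend(1), extend(1)

key: running extend(1) before extend(-1) would end elsewhere — order is forced
initial: [θ0=90°, θ1=90°, e=0]
1. extend(-1) → [θ0=90°, θ1=90°, e=0]
2. extend(1) → [θ0=90°, θ1=90°, e=1]
3. extend(1) → [θ0=90°, θ1=90°, e=2]
all 125 alternatives checked — unique.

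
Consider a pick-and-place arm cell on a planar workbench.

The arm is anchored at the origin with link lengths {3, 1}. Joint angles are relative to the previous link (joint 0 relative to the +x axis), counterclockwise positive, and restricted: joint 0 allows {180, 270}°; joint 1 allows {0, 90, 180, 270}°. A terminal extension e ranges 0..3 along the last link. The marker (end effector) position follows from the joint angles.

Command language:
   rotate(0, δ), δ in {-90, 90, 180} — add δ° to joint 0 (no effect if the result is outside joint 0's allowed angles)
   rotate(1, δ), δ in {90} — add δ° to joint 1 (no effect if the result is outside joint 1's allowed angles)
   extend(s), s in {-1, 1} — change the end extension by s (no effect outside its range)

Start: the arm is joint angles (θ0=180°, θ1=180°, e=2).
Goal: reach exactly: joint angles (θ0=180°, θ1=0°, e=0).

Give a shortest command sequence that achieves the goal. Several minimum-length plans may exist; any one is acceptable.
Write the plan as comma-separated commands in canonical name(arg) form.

begin: joint angles (θ0=180°, θ1=180°, e=2)
[1] after extend(-1): joint angles (θ0=180°, θ1=180°, e=1)
[2] after extend(-1): joint angles (θ0=180°, θ1=180°, e=0)
[3] after rotate(1, 90): joint angles (θ0=180°, θ1=270°, e=0)
[4] after rotate(1, 90): joint angles (θ0=180°, θ1=0°, e=0)
minimal: 4 command(s), checked below 4.

extend(-1), extend(-1), rotate(1, 90), rotate(1, 90)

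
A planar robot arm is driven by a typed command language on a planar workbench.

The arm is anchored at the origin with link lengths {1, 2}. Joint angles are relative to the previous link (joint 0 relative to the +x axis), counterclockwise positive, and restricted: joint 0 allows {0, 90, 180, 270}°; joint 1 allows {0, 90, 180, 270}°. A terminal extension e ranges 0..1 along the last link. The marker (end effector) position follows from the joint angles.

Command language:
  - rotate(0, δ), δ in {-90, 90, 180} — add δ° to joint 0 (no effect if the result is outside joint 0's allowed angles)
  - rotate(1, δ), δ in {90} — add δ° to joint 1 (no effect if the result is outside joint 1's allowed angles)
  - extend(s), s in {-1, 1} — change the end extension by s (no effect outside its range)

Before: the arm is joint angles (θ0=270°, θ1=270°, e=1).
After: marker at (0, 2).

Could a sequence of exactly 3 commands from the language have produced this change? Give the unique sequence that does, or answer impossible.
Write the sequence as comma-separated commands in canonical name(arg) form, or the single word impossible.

rotate(1, 90), rotate(1, 90), rotate(1, 90)

initial: joint angles (θ0=270°, θ1=270°, e=1)
[1] after rotate(1, 90): joint angles (θ0=270°, θ1=0°, e=1)
[2] after rotate(1, 90): joint angles (θ0=270°, θ1=90°, e=1)
[3] after rotate(1, 90): joint angles (θ0=270°, θ1=180°, e=1)
all 216 alternatives checked — unique.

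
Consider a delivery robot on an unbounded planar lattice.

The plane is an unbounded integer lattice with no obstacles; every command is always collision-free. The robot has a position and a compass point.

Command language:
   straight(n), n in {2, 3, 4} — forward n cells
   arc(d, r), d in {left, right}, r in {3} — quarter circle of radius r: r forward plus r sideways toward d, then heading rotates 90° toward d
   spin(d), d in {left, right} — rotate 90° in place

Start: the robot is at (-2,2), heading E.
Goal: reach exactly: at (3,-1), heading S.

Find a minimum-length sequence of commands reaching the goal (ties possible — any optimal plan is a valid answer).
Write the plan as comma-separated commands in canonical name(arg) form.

straight(2), arc(right, 3)

t0: at (-2,2), heading E
[1] after straight(2): at (0,2), heading E
[2] after arc(right, 3): at (3,-1), heading S
shorter routes all fall short; 2 is best.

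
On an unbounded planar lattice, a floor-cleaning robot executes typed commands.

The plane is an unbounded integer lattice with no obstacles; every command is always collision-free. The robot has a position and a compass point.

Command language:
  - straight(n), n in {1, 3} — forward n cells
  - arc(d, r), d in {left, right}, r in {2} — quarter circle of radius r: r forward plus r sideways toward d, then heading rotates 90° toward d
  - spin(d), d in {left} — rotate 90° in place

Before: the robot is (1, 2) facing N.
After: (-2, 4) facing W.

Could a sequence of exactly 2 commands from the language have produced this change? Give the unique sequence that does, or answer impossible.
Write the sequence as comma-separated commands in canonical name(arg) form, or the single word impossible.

arc(left, 2), straight(1)

key: order matters: swapping arc(left, 2) and straight(1) lands elsewhere
start: (1, 2) facing N
[1] after arc(left, 2): (-1, 4) facing W
[2] after straight(1): (-2, 4) facing W
uniquely the one of 25 2-step routes that fits.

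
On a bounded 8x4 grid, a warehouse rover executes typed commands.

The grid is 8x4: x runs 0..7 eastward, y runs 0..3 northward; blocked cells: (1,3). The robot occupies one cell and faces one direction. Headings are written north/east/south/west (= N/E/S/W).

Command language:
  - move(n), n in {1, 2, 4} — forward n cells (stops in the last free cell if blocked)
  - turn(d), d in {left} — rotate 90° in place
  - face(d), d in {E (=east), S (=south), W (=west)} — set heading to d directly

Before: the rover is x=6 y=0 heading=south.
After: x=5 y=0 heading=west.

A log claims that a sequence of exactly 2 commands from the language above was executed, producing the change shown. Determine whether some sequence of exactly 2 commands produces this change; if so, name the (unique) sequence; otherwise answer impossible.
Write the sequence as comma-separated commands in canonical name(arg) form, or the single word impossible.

key: running move(1) before face(W) would end elsewhere — order is forced
from: x=6 y=0 heading=south
t=1 face(W) ⇒ x=6 y=0 heading=west
t=2 move(1) ⇒ x=5 y=0 heading=west
no rival 2-sequence matches.

face(W), move(1)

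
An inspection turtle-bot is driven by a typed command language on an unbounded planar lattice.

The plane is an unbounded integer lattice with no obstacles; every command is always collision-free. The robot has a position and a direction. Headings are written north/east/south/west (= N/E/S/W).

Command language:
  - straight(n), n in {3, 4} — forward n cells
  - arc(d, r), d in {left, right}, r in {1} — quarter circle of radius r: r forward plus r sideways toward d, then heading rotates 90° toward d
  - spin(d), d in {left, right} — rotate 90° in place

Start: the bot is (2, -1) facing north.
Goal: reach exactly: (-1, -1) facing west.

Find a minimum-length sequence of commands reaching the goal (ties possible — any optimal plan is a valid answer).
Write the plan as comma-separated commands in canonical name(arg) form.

spin(left), straight(3)

begin: (2, -1) facing north
1. spin(left) → (2, -1) facing west
2. straight(3) → (-1, -1) facing west
minimal: 2 command(s), checked below 2.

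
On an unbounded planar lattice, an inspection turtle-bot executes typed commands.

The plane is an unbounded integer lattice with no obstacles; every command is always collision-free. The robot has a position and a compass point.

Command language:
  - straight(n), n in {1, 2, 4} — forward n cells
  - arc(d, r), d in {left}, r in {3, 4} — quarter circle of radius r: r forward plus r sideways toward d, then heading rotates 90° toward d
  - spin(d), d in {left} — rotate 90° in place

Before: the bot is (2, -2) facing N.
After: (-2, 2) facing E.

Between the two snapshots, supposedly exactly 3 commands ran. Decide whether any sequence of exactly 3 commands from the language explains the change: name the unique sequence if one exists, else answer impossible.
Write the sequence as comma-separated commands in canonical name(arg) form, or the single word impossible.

key: position moved to (-2,2) AND the heading swung to E — translation plus rotation needed
begin: (2, -2) facing N
step 1 (arc(left, 4)): (-2, 2) facing W
step 2 (spin(left)): (-2, 2) facing S
step 3 (spin(left)): (-2, 2) facing E
all 216 alternatives checked — unique.

arc(left, 4), spin(left), spin(left)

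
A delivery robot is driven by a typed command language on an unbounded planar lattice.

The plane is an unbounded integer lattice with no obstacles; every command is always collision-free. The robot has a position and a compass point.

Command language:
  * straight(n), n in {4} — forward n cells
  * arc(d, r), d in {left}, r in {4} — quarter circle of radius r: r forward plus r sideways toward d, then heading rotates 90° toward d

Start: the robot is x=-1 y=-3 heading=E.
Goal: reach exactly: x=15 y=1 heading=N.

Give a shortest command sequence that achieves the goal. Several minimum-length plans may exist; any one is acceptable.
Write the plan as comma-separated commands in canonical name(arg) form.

straight(4), straight(4), straight(4), arc(left, 4)

initial: x=-1 y=-3 heading=E
t=1 straight(4) ⇒ x=3 y=-3 heading=E
t=2 straight(4) ⇒ x=7 y=-3 heading=E
t=3 straight(4) ⇒ x=11 y=-3 heading=E
t=4 arc(left, 4) ⇒ x=15 y=1 heading=N
minimal: 4 command(s), checked below 4.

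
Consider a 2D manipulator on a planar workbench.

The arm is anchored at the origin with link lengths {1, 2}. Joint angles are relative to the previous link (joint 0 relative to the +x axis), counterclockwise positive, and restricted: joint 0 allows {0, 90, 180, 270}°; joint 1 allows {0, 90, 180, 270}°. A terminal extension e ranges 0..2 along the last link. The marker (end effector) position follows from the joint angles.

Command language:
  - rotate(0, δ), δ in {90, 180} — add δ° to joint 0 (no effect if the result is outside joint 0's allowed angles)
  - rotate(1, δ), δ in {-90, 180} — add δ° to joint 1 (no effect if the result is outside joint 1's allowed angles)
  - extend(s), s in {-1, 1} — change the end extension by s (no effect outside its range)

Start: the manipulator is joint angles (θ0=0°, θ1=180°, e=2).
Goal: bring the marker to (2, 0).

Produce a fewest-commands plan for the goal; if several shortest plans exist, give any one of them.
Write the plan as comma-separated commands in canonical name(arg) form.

initial: joint angles (θ0=0°, θ1=180°, e=2)
[1] after rotate(0, 180): joint angles (θ0=180°, θ1=180°, e=2)
[2] after extend(-1): joint angles (θ0=180°, θ1=180°, e=1)
no 1-step plan works, so 2 is optimal.

rotate(0, 180), extend(-1)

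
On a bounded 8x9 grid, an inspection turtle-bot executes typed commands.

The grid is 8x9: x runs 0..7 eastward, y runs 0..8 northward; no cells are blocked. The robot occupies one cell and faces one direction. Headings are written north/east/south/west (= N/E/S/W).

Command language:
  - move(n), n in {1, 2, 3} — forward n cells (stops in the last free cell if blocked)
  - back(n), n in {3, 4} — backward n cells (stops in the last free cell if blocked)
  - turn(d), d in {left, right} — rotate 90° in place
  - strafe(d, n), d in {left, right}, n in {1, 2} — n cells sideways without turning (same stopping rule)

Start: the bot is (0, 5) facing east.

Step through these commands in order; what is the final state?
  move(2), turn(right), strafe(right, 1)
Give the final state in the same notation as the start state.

t0: (0, 5) facing east
1. move(2) → (2, 5) facing east
2. turn(right) → (2, 5) facing south
3. strafe(right, 1) → (1, 5) facing south

(1, 5) facing south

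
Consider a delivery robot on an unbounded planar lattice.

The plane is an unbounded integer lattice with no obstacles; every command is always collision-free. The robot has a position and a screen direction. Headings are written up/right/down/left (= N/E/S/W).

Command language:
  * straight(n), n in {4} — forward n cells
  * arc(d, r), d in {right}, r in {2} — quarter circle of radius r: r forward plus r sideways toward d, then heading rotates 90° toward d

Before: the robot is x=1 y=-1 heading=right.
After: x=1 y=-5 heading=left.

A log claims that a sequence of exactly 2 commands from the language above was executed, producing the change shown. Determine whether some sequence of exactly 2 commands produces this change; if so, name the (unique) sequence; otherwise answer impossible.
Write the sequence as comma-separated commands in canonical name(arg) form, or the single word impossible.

key: cell and facing (now W) both changed — the 2 commands mix motion and turning
begin: x=1 y=-1 heading=right
1. arc(right, 2) → x=3 y=-3 heading=down
2. arc(right, 2) → x=1 y=-5 heading=left
no rival 2-sequence matches.

arc(right, 2), arc(right, 2)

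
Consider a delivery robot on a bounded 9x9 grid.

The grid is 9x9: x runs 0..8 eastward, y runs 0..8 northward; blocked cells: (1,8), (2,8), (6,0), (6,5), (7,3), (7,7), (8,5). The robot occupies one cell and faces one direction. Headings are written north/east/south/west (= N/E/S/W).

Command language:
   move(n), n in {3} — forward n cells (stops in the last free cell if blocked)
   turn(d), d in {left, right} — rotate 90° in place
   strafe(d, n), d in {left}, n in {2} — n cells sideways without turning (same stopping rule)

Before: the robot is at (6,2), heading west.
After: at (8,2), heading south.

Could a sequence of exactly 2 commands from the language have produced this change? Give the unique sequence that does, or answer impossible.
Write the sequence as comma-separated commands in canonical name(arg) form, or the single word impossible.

turn(left), strafe(left, 2)

key: position moved to (8,2) AND the heading swung to S — translation plus rotation needed
initial: at (6,2), heading west
[1] after turn(left): at (6,2), heading south
[2] after strafe(left, 2): at (8,2), heading south
all 16 alternatives checked — unique.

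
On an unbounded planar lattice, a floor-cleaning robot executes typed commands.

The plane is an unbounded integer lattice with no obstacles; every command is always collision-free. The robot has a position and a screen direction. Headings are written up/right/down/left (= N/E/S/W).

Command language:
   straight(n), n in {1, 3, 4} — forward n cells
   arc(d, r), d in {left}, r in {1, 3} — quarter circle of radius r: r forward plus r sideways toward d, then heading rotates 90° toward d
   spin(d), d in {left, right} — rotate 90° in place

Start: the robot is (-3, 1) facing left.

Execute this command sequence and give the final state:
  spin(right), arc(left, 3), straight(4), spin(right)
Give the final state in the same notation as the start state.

(-10, 4) facing up

start: (-3, 1) facing left
t=1 spin(right) ⇒ (-3, 1) facing up
t=2 arc(left, 3) ⇒ (-6, 4) facing left
t=3 straight(4) ⇒ (-10, 4) facing left
t=4 spin(right) ⇒ (-10, 4) facing up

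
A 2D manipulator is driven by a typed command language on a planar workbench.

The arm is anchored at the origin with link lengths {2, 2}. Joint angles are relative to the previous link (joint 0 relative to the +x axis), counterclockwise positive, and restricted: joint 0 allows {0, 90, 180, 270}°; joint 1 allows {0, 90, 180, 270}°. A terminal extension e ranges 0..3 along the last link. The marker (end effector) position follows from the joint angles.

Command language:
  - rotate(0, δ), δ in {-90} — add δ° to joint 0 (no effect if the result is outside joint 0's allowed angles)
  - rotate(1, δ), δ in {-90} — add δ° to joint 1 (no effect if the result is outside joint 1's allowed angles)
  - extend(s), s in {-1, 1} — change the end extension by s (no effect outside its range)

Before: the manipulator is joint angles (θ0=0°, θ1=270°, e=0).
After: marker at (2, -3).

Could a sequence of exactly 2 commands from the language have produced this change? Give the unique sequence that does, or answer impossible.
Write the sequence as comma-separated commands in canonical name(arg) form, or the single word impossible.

extend(-1), extend(1)

key: running extend(1) before extend(-1) would end elsewhere — order is forced
start: joint angles (θ0=0°, θ1=270°, e=0)
[1] after extend(-1): joint angles (θ0=0°, θ1=270°, e=0)
[2] after extend(1): joint angles (θ0=0°, θ1=270°, e=1)
uniquely the one of 16 2-step routes that fits.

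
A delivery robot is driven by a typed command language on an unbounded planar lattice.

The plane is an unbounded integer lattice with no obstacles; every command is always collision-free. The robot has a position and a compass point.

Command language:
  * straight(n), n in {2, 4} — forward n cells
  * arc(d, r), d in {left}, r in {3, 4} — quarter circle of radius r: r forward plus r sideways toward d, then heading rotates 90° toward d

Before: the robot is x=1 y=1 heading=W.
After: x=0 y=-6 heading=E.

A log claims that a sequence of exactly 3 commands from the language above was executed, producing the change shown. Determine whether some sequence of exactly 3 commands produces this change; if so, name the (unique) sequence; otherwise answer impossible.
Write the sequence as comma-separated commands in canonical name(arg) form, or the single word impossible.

straight(2), arc(left, 3), arc(left, 4)

key: running arc(left, 4) before straight(2) would end elsewhere — order is forced
initial: x=1 y=1 heading=W
1. straight(2) → x=-1 y=1 heading=W
2. arc(left, 3) → x=-4 y=-2 heading=S
3. arc(left, 4) → x=0 y=-6 heading=E
no rival 3-sequence matches.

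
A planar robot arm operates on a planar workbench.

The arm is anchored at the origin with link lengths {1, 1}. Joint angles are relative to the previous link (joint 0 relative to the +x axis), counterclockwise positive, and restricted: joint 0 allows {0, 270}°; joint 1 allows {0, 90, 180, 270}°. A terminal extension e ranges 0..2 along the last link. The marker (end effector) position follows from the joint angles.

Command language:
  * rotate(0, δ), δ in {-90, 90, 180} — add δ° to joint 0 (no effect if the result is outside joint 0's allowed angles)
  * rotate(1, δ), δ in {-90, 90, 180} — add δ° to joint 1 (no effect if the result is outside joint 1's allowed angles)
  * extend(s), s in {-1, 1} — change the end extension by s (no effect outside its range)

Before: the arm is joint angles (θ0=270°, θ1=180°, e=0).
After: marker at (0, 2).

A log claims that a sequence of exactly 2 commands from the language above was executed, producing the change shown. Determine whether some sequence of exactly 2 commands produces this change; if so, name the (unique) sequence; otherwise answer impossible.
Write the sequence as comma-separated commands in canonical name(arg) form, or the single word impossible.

initial: joint angles (θ0=270°, θ1=180°, e=0)
1. extend(1) → joint angles (θ0=270°, θ1=180°, e=1)
2. extend(1) → joint angles (θ0=270°, θ1=180°, e=2)
all 64 alternatives checked — unique.

extend(1), extend(1)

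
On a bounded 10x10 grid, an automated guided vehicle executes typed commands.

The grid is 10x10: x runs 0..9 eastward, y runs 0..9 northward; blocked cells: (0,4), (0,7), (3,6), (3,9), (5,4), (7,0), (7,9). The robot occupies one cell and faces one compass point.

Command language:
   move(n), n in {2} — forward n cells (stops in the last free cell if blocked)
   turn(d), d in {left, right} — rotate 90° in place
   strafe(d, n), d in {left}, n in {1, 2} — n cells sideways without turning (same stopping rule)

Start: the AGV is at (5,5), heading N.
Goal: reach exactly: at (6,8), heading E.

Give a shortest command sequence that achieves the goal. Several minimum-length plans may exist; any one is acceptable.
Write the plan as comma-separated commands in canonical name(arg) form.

start: at (5,5), heading N
t=1 move(2) ⇒ at (5,7), heading N
t=2 strafe(left, 1) ⇒ at (4,7), heading N
t=3 turn(right) ⇒ at (4,7), heading E
t=4 move(2) ⇒ at (6,7), heading E
t=5 strafe(left, 1) ⇒ at (6,8), heading E
minimal: 5 command(s), checked below 5.

move(2), strafe(left, 1), turn(right), move(2), strafe(left, 1)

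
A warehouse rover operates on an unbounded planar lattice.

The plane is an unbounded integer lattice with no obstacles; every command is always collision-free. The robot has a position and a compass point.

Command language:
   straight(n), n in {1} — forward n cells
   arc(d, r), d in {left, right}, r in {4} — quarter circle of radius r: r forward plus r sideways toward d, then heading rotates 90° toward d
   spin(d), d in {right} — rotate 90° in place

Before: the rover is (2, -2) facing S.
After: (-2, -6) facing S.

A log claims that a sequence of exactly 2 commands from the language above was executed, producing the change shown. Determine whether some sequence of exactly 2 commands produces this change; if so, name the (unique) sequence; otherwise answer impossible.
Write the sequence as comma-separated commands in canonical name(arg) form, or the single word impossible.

key: order matters: swapping spin(right) and arc(left, 4) lands elsewhere
begin: (2, -2) facing S
[1] after spin(right): (2, -2) facing W
[2] after arc(left, 4): (-2, -6) facing S
no other 2-command option fits: unique.

spin(right), arc(left, 4)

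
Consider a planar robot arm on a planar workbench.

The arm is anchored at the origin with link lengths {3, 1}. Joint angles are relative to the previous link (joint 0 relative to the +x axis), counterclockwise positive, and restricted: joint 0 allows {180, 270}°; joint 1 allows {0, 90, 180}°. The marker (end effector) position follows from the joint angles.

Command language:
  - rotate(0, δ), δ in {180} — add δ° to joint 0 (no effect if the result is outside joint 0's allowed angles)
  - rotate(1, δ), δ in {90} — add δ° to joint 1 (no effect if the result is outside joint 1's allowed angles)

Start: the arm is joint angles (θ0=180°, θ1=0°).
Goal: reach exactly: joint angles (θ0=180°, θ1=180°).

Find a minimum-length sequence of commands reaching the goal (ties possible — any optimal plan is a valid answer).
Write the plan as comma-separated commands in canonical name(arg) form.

rotate(1, 90), rotate(1, 90)

initial: joint angles (θ0=180°, θ1=0°)
t=1 rotate(1, 90) ⇒ joint angles (θ0=180°, θ1=90°)
t=2 rotate(1, 90) ⇒ joint angles (θ0=180°, θ1=180°)
nothing shorter than 2 reaches the goal.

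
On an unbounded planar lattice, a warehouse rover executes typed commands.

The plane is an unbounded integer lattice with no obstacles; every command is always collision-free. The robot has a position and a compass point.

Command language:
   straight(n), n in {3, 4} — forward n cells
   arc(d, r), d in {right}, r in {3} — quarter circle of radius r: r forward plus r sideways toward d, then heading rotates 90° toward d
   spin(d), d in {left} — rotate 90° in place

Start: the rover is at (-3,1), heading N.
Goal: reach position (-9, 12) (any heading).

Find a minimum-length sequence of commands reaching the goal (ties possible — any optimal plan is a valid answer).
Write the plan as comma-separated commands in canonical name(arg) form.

from: at (-3,1), heading N
1. spin(left) → at (-3,1), heading W
2. straight(3) → at (-6,1), heading W
3. arc(right, 3) → at (-9,4), heading N
4. straight(4) → at (-9,8), heading N
5. straight(4) → at (-9,12), heading N
shorter routes all fall short; 5 is best.

spin(left), straight(3), arc(right, 3), straight(4), straight(4)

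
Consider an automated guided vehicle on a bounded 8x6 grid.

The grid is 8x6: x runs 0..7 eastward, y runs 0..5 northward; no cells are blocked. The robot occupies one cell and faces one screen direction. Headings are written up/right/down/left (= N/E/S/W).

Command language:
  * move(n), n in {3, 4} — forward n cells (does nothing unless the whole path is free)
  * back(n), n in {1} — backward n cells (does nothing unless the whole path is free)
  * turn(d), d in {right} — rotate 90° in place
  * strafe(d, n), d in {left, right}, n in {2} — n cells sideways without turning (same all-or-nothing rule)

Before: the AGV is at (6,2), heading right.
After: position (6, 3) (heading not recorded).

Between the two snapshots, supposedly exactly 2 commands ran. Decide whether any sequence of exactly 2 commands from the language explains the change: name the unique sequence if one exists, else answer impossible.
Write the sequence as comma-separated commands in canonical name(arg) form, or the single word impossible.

key: order matters: swapping turn(right) and back(1) lands elsewhere
begin: at (6,2), heading right
step 1 (turn(right)): at (6,2), heading down
step 2 (back(1)): at (6,3), heading down
no rival 2-sequence matches.

turn(right), back(1)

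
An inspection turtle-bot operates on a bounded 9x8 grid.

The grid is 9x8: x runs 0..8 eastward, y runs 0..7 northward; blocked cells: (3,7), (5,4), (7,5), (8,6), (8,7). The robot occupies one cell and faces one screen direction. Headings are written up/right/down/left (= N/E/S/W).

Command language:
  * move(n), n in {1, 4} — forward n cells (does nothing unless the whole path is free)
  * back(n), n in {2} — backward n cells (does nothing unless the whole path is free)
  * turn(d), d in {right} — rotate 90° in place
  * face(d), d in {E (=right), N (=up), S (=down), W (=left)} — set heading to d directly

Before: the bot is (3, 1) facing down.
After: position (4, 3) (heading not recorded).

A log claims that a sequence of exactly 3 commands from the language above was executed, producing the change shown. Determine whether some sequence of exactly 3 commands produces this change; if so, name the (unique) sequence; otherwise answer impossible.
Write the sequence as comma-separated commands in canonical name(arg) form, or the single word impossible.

back(2), face(E), move(1)

key: running move(1) before back(2) would end elsewhere — order is forced
t0: (3, 1) facing down
1. back(2) → (3, 3) facing down
2. face(E) → (3, 3) facing right
3. move(1) → (4, 3) facing right
all 512 alternatives checked — unique.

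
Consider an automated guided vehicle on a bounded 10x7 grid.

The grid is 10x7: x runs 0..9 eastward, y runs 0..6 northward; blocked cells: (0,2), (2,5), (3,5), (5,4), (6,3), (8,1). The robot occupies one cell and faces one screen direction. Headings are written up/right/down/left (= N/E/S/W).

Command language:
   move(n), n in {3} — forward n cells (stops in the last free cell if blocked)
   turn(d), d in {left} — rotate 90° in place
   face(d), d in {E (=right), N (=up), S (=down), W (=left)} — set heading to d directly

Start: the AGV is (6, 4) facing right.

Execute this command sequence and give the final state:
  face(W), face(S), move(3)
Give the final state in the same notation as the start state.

(6, 4) facing down

t0: (6, 4) facing right
[1] after face(W): (6, 4) facing left
[2] after face(S): (6, 4) facing down
[3] after move(3): (6, 4) facing down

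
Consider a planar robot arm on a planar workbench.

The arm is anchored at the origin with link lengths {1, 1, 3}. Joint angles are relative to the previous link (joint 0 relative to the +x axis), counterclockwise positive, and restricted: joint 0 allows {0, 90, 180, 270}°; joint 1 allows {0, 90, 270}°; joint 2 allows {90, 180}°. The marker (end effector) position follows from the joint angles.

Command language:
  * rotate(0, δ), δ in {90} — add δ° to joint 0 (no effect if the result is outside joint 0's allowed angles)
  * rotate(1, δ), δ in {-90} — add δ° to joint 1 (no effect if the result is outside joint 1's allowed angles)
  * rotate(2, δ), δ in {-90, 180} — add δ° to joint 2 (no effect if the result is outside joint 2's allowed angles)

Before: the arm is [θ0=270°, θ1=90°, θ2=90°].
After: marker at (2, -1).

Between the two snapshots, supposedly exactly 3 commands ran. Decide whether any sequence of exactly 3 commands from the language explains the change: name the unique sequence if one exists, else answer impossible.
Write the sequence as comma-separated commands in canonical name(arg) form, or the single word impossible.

begin: [θ0=270°, θ1=90°, θ2=90°]
t=1 rotate(0, 90) ⇒ [θ0=0°, θ1=90°, θ2=90°]
t=2 rotate(0, 90) ⇒ [θ0=90°, θ1=90°, θ2=90°]
t=3 rotate(0, 90) ⇒ [θ0=180°, θ1=90°, θ2=90°]
uniquely the one of 64 3-step routes that fits.

rotate(0, 90), rotate(0, 90), rotate(0, 90)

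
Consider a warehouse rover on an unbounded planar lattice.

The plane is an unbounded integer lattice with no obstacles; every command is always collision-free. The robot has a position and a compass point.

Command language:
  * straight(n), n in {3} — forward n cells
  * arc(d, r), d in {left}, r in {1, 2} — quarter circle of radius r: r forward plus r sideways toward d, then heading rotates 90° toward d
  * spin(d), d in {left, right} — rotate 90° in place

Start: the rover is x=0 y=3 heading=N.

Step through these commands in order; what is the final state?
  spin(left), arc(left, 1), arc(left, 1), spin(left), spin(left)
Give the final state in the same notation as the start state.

x=0 y=1 heading=W

from: x=0 y=3 heading=N
t=1 spin(left) ⇒ x=0 y=3 heading=W
t=2 arc(left, 1) ⇒ x=-1 y=2 heading=S
t=3 arc(left, 1) ⇒ x=0 y=1 heading=E
t=4 spin(left) ⇒ x=0 y=1 heading=N
t=5 spin(left) ⇒ x=0 y=1 heading=W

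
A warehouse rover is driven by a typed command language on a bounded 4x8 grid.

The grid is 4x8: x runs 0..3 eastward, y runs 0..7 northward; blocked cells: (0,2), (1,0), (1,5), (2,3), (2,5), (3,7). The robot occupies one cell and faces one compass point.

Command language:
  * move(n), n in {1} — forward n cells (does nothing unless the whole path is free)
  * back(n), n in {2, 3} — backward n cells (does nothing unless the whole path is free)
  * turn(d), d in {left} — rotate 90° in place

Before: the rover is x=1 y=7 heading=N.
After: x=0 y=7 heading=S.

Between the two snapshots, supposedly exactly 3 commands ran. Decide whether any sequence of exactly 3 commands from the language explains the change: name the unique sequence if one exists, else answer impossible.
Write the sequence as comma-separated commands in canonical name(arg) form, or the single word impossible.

key: cell and facing (now S) both changed — the 3 commands mix motion and turning
t0: x=1 y=7 heading=N
t=1 turn(left) ⇒ x=1 y=7 heading=W
t=2 move(1) ⇒ x=0 y=7 heading=W
t=3 turn(left) ⇒ x=0 y=7 heading=S
no other 3-command option fits: unique.

turn(left), move(1), turn(left)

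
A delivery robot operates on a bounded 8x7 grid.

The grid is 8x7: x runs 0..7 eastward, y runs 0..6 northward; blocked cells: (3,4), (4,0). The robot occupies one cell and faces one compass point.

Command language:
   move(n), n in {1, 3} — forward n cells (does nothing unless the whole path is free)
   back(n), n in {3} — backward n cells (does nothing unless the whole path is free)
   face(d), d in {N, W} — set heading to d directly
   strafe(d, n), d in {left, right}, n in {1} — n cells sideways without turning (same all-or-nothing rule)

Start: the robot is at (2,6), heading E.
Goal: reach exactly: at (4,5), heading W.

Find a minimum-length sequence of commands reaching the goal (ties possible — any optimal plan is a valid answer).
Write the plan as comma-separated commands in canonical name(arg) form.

move(3), strafe(right, 1), face(W), move(1)

begin: at (2,6), heading E
[1] after move(3): at (5,6), heading E
[2] after strafe(right, 1): at (5,5), heading E
[3] after face(W): at (5,5), heading W
[4] after move(1): at (4,5), heading W
minimal: 4 command(s), checked below 4.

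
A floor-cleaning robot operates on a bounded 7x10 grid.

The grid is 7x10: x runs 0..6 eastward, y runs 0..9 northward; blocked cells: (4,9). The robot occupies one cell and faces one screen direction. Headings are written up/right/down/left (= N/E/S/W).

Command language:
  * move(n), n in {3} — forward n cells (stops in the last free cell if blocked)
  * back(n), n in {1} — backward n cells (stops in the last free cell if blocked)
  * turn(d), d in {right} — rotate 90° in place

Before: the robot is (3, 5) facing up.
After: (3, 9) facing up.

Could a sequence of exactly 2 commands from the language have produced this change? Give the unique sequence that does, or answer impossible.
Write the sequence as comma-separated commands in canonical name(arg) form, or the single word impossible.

key: the second move(3) runs into the grid edge before its full distance
from: (3, 5) facing up
t=1 move(3) ⇒ (3, 8) facing up
t=2 move(3) ⇒ (3, 9) facing up
no other 2-command option fits: unique.

move(3), move(3)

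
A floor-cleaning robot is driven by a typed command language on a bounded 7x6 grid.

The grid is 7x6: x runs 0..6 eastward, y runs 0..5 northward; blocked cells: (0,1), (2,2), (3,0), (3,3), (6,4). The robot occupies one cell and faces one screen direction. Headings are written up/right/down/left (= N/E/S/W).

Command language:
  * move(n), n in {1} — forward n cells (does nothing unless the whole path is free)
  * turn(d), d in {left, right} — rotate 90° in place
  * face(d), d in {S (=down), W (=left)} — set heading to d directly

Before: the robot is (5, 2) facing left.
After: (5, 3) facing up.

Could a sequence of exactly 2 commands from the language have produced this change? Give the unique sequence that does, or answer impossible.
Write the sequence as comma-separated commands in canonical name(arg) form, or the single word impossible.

key: position moved to (5,3) AND the heading swung to N — translation plus rotation needed
from: (5, 2) facing left
[1] after turn(right): (5, 2) facing up
[2] after move(1): (5, 3) facing up
no other 2-command option fits: unique.

turn(right), move(1)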